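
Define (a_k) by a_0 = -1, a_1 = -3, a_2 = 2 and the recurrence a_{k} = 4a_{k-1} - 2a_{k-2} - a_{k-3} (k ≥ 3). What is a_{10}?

81743

The ordinary generating function has denominator 1 - 4q + 2q^2 + q^3.
Iterating the recurrence: a_0,…,a_{10} = -1, -3, 2, 15, 59, 204, 683, 2265, 7490, 24747, 81743.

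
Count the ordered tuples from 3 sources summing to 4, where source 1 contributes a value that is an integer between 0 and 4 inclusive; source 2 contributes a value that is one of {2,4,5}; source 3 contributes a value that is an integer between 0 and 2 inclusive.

4

The generating function for the choices is (1 + z + z^2 + z^3 + z^4)·(z^2 + z^4 + z^5)·(1 + z + z^2); the count is [z^4].
(1 + z + z^2 + z^3 + z^4) has coefficients 1,1,1,1,1 for degrees 0…4.
(z^2 + z^4 + z^5) has coefficients 0,0,1,0,1 for degrees 0…4.
Finally multiplying by (1 + z + z^2), the product of all factors after the first has coefficients 0,0,1,1,2 for degrees 0…4.
[z^4] = 1·2 + 1·1 + 1·1 + 1·0 + 1·0 = 4.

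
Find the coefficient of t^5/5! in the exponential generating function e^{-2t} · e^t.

-1

The EGF product rule gives c_5 = Σ_{k_1+k_2=5} C(5; k_1,k_2) · ∏ g_i(k_i), where e^{-2t} gives (-2)^k; e^t gives (1)^k.
g_1(k) for k = 0…5: 1, -2, 4, -8, 16, -32.
g_2(k) for k = 0…5: 1, 1, 1, 1, 1, 1.
c_5 = Σ_k C(5,k)·g_1(k)·g_2(5−k) = 1·1·1 + 5·(-2)·1 + 10·4·1 + 10·(-8)·1 + 5·16·1 + 1·(-32)·1 = 1 − 10 + 40 − 80 + 80 − 32 = -1.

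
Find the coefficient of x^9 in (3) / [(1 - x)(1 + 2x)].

-1023

The denominator gives the recurrence a_n = −a_(n−1) + 2a_(n−2) for n ≥ 2; the numerator fixes a_0 = 3, a_1 = -3.
Iterating: 3, -3, 9, -15, 33, -63, 129, -255, 513, -1023, so a_9 = -1023.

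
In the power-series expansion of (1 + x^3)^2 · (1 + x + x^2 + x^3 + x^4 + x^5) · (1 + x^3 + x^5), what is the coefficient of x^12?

(1 + x^3)^2 has coefficients 1,0,0,2,0,0,1 for degrees 0…6.
(1 + x + x^2 + x^3 + x^4 + x^5) has coefficients 1,1,1,1,1,1,0,0,0,0,0,0,0 for degrees 0…12.
Finally multiplying by (1 + x^3 + x^5), the product of all factors after the first has coefficients 1,1,1,2,2,3,2,2,2,1,1,0,0 for degrees 0…12.
[x^12] = 1·0 + 2·1 + 1·2 = 4.

4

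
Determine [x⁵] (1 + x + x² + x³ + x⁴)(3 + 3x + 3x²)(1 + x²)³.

(1 + x + x² + x³ + x⁴) has coefficients 1,1,1,1,1 for degrees 0…4.
(3 + 3x + 3x²) has coefficients 3,3,3,0,0,0 for degrees 0…5.
Finally multiplying by (1 + x²)³, the product of all factors after the first has coefficients 3,3,12,9,18,9 for degrees 0…5.
[x⁵] = 1·9 + 1·18 + 1·9 + 1·12 + 1·3 = 51.

51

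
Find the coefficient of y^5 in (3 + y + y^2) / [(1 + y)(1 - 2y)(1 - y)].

157

The denominator gives the recurrence a_n = 2a_(n−1) + a_(n−2) − 2a_(n−3) for n ≥ 3; the numerator fixes a_0 = 3, a_1 = 7, a_2 = 18.
Iterating: 3, 7, 18, 37, 78, 157, so a_5 = 157.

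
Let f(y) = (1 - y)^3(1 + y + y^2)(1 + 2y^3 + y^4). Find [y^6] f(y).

-1

(1 - y)^3 has coefficients 1,-3,3,-1 for degrees 0…3.
(1 + y + y^2) has coefficients 1,1,1,0,0,0,0 for degrees 0…6.
Finally multiplying by (1 + 2y^3 + y^4), the product of all factors after the first has coefficients 1,1,1,2,3,3,1 for degrees 0…6.
[y^6] = 1·1 − 3·3 + 3·3 − 1·2 = -1.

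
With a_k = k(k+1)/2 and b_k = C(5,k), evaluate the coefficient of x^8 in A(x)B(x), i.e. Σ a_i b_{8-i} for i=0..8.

592

This is [x^8] in the product of the two ordinary generating functions.
Σ = 0·0 + 1·0 + 3·0 + 6·1 + 10·5 + 15·10 + 21·10 + 28·5 + 36·1 = 592.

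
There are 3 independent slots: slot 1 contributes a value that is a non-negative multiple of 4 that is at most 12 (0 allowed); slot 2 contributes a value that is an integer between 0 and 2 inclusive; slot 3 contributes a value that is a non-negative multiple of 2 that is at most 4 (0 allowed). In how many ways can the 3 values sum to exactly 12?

The generating function for the choices is (1 + t⁴ + t⁸ + t¹²)·(1 + t + t²)·(1 + t² + t⁴); the count is [t¹²].
(1 + t⁴ + t⁸ + t¹²) has coefficients 1,0,0,0,1,0,0,0,1,0,0,0,1 for degrees 0…12.
(1 + t + t²) has coefficients 1,1,1,0,0,0,0,0,0,0,0,0,0 for degrees 0…12.
Finally multiplying by (1 + t² + t⁴), the product of all factors after the first has coefficients 1,1,2,1,2,1,1,0,0,0,0,0,0 for degrees 0…12.
[t¹²] = 1·0 + 1·0 + 1·2 + 1·1 = 3.

3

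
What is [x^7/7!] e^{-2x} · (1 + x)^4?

320

The EGF product rule gives c_7 = Σ_{k_1+k_2=7} C(7; k_1,k_2) · ∏ g_i(k_i), where e^{-2x} gives (-2)^k; (1+x)^4 gives the falling factorial (4)_k.
g_1(k) for k = 0…7: 1, -2, 4, -8, 16, -32, 64, -128.
g_2(k) for k = 0…7: 1, 4, 12, 24, 24, 0, 0, 0.
c_7 = Σ_k C(7,k)·g_1(k)·g_2(7−k) = 35·(-8)·24 + 35·16·24 + 21·(-32)·12 + 7·64·4 + 1·(-128)·1 = −6720 + 13440 − 8064 + 1792 − 128 = 320.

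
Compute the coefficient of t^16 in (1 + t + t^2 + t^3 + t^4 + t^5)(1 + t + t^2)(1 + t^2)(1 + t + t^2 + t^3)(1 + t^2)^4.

(1 + t + t^2 + t^3 + t^4 + t^5) has coefficients 1,1,1,1,1,1 for degrees 0…5.
(1 + t + t^2) has coefficients 1,1,1,0,0,0,0,0,0,0,0,0,0,0,0,0,0 for degrees 0…16.
Multiplying by (1 + t^2) gives running coefficients 1,1,2,1,1,0,0,0,0,0,0,0,0,0,0,0,0 for degrees 0…16.
Multiplying by (1 + t + t^2 + t^3) gives running coefficients 1,2,4,5,5,4,2,1,0,0,0,0,0,0,0,0,0 for degrees 0…16.
Finally multiplying by (1 + t^2)^4, the product of all factors after the first has coefficients 1,2,8,13,27,36,50,55,55,50,36,27,13,8,2,1,0 for degrees 0…16.
[t^16] = 1·0 + 1·1 + 1·2 + 1·8 + 1·13 + 1·27 = 51.

51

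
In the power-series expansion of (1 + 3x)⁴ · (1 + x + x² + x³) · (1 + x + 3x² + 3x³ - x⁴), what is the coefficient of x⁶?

(1 + 3x)⁴ has coefficients 1,12,54,108,81 for degrees 0…4.
(1 + x + x² + x³) has coefficients 1,1,1,1,0,0,0 for degrees 0…6.
Finally multiplying by (1 + x + 3x² + 3x³ - x⁴), the product of all factors after the first has coefficients 1,2,5,8,6,5,2 for degrees 0…6.
[x⁶] = 1·2 + 12·5 + 54·6 + 108·8 + 81·5 = 1655.

1655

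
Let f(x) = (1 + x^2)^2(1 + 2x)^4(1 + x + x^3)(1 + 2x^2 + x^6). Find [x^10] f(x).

393

(1 + x^2)^2 has coefficients 1,0,2,0,1 for degrees 0…4.
(1 + 2x)^4 has coefficients 1,8,24,32,16,0,0,0,0,0,0 for degrees 0…10.
Multiplying by (1 + x + x^3) gives running coefficients 1,9,32,57,56,40,32,16,0,0,0 for degrees 0…10.
Finally multiplying by (1 + 2x^2 + x^6), the product of all factors after the first has coefficients 1,9,34,75,120,154,145,105,96,89,56 for degrees 0…10.
[x^10] = 1·56 + 2·96 + 1·145 = 393.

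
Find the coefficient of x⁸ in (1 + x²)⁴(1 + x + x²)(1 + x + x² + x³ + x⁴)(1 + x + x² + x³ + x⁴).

151

(1 + x²)⁴ has coefficients 1,0,4,0,6,0,4,0,1 for degrees 0…8.
(1 + x + x²) has coefficients 1,1,1,0,0,0,0,0,0 for degrees 0…8.
Multiplying by (1 + x + x² + x³ + x⁴) gives running coefficients 1,2,3,3,3,2,1,0,0 for degrees 0…8.
Finally multiplying by (1 + x + x² + x³ + x⁴), the product of all factors after the first has coefficients 1,3,6,9,12,13,12,9,6 for degrees 0…8.
[x⁸] = 1·6 + 4·12 + 6·12 + 4·6 + 1·1 = 151.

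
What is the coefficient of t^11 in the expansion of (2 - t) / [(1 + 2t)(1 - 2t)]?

-1024

Partial fractions give a closed form: a_n = (5/4)·(-2)^n + (3/4)·2^n.
At n = 11: a_11 = -1024.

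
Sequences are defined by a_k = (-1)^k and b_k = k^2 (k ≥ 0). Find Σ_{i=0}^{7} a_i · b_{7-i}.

This is [x^7] in the product of the two ordinary generating functions.
Σ = 1·49 − 1·36 + 1·25 − 1·16 + 1·9 − 1·4 + 1·1 − 1·0 = 28.

28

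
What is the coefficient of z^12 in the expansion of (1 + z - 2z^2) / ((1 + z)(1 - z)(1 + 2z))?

1

Partial fractions give a closed form: a_n = (1)·(-1)^n.
At n = 12: a_12 = 1.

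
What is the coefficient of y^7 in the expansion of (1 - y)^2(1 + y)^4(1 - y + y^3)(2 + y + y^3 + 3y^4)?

-10

(1 - y)^2 has coefficients 1,-2,1 for degrees 0…2.
(1 + y)^4 has coefficients 1,4,6,4,1,0,0,0 for degrees 0…7.
Multiplying by (1 - y + y^3) gives running coefficients 1,3,2,-1,1,5,4,1 for degrees 0…7.
Finally multiplying by (2 + y + y^3 + 3y^4), the product of all factors after the first has coefficients 2,7,7,1,7,22,18,4 for degrees 0…7.
[y^7] = 1·4 − 2·18 + 1·22 = -10.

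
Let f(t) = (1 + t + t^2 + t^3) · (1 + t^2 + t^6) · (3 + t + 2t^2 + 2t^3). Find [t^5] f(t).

12

(1 + t + t^2 + t^3) has coefficients 1,1,1,1 for degrees 0…3.
(1 + t^2 + t^6) has coefficients 1,0,1,0,0,0 for degrees 0…5.
Finally multiplying by (3 + t + 2t^2 + 2t^3), the product of all factors after the first has coefficients 3,1,5,3,2,2 for degrees 0…5.
[t^5] = 1·2 + 1·2 + 1·3 + 1·5 = 12.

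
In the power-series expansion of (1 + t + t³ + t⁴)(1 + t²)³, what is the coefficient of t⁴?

4

(1 + t + t³ + t⁴) has coefficients 1,1,0,1,1 for degrees 0…4.
(1 + t²)³ has coefficients 1,0,3,0,3 for degrees 0…4.
[t⁴] = 1·3 + 1·0 + 1·0 + 1·1 = 4.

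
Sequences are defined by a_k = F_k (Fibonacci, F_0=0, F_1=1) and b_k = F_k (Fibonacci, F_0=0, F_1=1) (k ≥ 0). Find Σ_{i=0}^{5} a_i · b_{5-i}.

10

Write out a_i and b_{5-i} for i = 0,…,5 and sum the products.
Σ = 0·5 + 1·3 + 1·2 + 2·1 + 3·1 + 5·0 = 10.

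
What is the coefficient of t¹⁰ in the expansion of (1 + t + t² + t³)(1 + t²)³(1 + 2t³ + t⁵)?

(1 + t + t² + t³) has coefficients 1,1,1,1 for degrees 0…3.
(1 + t²)³ has coefficients 1,0,3,0,3,0,1,0,0,0,0 for degrees 0…10.
Finally multiplying by (1 + 2t³ + t⁵), the product of all factors after the first has coefficients 1,0,3,2,3,7,1,9,0,5,0 for degrees 0…10.
[t¹⁰] = 1·0 + 1·5 + 1·0 + 1·9 = 14.

14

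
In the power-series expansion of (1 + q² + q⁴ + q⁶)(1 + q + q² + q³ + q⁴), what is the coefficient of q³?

(1 + q² + q⁴ + q⁶) has coefficients 1,0,1,0 for degrees 0…3.
(1 + q + q² + q³ + q⁴) has coefficients 1,1,1,1 for degrees 0…3.
[q³] = 1·1 + 1·1 = 2.

2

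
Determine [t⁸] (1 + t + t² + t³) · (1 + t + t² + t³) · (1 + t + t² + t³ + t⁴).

(1 + t + t² + t³) has coefficients 1,1,1,1 for degrees 0…3.
(1 + t + t² + t³) has coefficients 1,1,1,1,0,0,0,0,0 for degrees 0…8.
Finally multiplying by (1 + t + t² + t³ + t⁴), the product of all factors after the first has coefficients 1,2,3,4,4,3,2,1,0 for degrees 0…8.
[t⁸] = 1·0 + 1·1 + 1·2 + 1·3 = 6.

6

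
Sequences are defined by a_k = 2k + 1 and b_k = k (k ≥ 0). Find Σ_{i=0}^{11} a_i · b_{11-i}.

The convolution is the t^11 coefficient of A(t)B(t).
Σ = 1·11 + 3·10 + 5·9 + 7·8 + 9·7 + 11·6 + 13·5 + 15·4 + 17·3 + 19·2 + 21·1 + 23·0 = 506.

506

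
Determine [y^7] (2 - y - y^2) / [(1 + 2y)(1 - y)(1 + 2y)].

The denominator gives the recurrence a_n = −3a_(n−1) + 4a_(n−3) for n ≥ 3; the numerator fixes a_0 = 2, a_1 = -7, a_2 = 20.
Iterating: 2, -7, 20, -52, 128, -304, 704, -1600, so a_7 = -1600.

-1600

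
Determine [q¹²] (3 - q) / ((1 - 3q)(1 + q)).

1062883

The denominator gives the recurrence a_n = 2a_(n−1) + 3a_(n−2) for n ≥ 3; the numerator fixes a_0 = 3, a_1 = 5, a_2 = 19.
Iterating: 3, 5, 19, 53, 163, 485, 1459, 4373, 13123, 39365, 118099, 354293, 1062883, so a_12 = 1062883.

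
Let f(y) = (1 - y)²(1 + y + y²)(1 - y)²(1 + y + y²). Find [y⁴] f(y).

(1 - y)² has coefficients 1,-2,1 for degrees 0…2.
(1 + y + y²) has coefficients 1,1,1,0,0 for degrees 0…4.
Multiplying by (1 - y)² gives running coefficients 1,-1,0,-1,1 for degrees 0…4.
Finally multiplying by (1 + y + y²), the product of all factors after the first has coefficients 1,0,0,-2,0 for degrees 0…4.
[y⁴] = 1·0 − 2·(-2) + 1·0 = 4.

4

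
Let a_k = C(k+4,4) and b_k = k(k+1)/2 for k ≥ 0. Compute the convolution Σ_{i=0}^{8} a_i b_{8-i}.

3432

Write out a_i and b_{8-i} for i = 0,…,8 and sum the products.
Σ = 1·36 + 5·28 + 15·21 + 35·15 + 70·10 + 126·6 + 210·3 + 330·1 + 495·0 = 3432.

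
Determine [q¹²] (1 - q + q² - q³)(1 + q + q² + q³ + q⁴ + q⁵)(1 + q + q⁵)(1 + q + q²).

(1 - q + q² - q³) has coefficients 1,-1,1,-1 for degrees 0…3.
(1 + q + q² + q³ + q⁴ + q⁵) has coefficients 1,1,1,1,1,1,0,0,0,0,0,0,0 for degrees 0…12.
Multiplying by (1 + q + q⁵) gives running coefficients 1,2,2,2,2,3,2,1,1,1,1,0,0 for degrees 0…12.
Finally multiplying by (1 + q + q²), the product of all factors after the first has coefficients 1,3,5,6,6,7,7,6,4,3,3,2,1 for degrees 0…12.
[q¹²] = 1·1 − 1·2 + 1·3 − 1·3 = -1.

-1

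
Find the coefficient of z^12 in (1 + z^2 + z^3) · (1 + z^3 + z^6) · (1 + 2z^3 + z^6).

4

(1 + z^2 + z^3) has coefficients 1,0,1,1 for degrees 0…3.
(1 + z^3 + z^6) has coefficients 1,0,0,1,0,0,1,0,0,0,0,0,0 for degrees 0…12.
Finally multiplying by (1 + 2z^3 + z^6), the product of all factors after the first has coefficients 1,0,0,3,0,0,4,0,0,3,0,0,1 for degrees 0…12.
[z^12] = 1·1 + 1·0 + 1·3 = 4.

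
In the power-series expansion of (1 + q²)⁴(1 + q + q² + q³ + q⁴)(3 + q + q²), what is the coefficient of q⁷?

54

(1 + q²)⁴ has coefficients 1,0,4,0,6,0,4,0 for degrees 0…7.
(1 + q + q² + q³ + q⁴) has coefficients 1,1,1,1,1,0,0,0 for degrees 0…7.
Finally multiplying by (3 + q + q²), the product of all factors after the first has coefficients 3,4,5,5,5,2,1,0 for degrees 0…7.
[q⁷] = 1·0 + 4·2 + 6·5 + 4·4 = 54.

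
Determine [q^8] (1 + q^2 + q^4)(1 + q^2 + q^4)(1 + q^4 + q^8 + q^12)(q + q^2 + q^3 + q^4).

8

(1 + q^2 + q^4) has coefficients 1,0,1,0,1 for degrees 0…4.
(1 + q^2 + q^4) has coefficients 1,0,1,0,1,0,0,0,0 for degrees 0…8.
Multiplying by (1 + q^4 + q^8 + q^12) gives running coefficients 1,0,1,0,2,0,1,0,2 for degrees 0…8.
Finally multiplying by (q + q^2 + q^3 + q^4), the product of all factors after the first has coefficients 0,1,1,2,2,3,3,3,3 for degrees 0…8.
[q^8] = 1·3 + 1·3 + 1·2 = 8.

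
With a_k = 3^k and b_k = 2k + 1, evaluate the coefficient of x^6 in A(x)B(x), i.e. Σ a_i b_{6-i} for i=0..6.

2179

The convolution is the t^6 coefficient of A(t)B(t).
Σ = 1·13 + 3·11 + 9·9 + 27·7 + 81·5 + 243·3 + 729·1 = 2179.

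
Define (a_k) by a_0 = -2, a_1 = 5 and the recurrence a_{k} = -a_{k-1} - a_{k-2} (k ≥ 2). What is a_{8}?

-3

The ordinary generating function has denominator 1 + z + z^2.
Iterating the recurrence: a_0,…,a_{8} = -2, 5, -3, -2, 5, -3, -2, 5, -3.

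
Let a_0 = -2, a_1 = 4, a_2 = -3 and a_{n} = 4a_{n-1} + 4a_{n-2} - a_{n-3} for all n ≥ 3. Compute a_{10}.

The ordinary generating function has denominator 1 - 4x - 4x^2 + x^3.
Iterating the recurrence: a_0,…,a_{10} = -2, 4, -3, 6, 8, 59, 262, 1276, 6093, 29214, 139952.

139952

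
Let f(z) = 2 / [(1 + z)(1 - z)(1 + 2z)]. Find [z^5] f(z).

-84

Partial fractions give a closed form: a_n = (-1)·(-1)^n + (1/3)·1^n + (8/3)·(-2)^n.
At n = 5: a_5 = -84.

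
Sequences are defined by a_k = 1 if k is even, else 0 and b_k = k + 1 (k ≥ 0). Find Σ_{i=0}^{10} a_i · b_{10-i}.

The convolution is the t^10 coefficient of A(t)B(t).
Σ = 1·11 + 0·10 + 1·9 + 0·8 + 1·7 + 0·6 + 1·5 + 0·4 + 1·3 + 0·2 + 1·1 = 36.

36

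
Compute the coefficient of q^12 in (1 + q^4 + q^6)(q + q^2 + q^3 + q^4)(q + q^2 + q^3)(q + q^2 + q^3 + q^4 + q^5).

(1 + q^4 + q^6) has coefficients 1,0,0,0,1,0,1 for degrees 0…6.
(q + q^2 + q^3 + q^4) has coefficients 0,1,1,1,1,0,0,0,0,0,0,0,0 for degrees 0…12.
Multiplying by (q + q^2 + q^3) gives running coefficients 0,0,1,2,3,3,2,1,0,0,0,0,0 for degrees 0…12.
Finally multiplying by (q + q^2 + q^3 + q^4 + q^5), the product of all factors after the first has coefficients 0,0,0,1,3,6,9,11,11,9,6,3,1 for degrees 0…12.
[q^12] = 1·1 + 1·11 + 1·9 = 21.

21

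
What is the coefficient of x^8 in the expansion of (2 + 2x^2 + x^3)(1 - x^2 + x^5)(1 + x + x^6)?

3

(2 + 2x^2 + x^3) has coefficients 2,0,2,1 for degrees 0…3.
(1 - x^2 + x^5) has coefficients 1,0,-1,0,0,1,0,0,0 for degrees 0…8.
Finally multiplying by (1 + x + x^6), the product of all factors after the first has coefficients 1,1,-1,-1,0,1,2,0,-1 for degrees 0…8.
[x^8] = 2·(-1) + 2·2 + 1·1 = 3.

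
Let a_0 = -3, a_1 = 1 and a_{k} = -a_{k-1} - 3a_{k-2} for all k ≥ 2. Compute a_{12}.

The ordinary generating function has denominator 1 + t + 3t^2.
Iterating the recurrence: a_0,…,a_{12} = -3, 1, 8, -11, -13, 46, -7, -131, 152, 241, -697, -26, 2117.

2117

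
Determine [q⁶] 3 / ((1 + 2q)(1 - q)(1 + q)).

Partial fractions give a closed form: a_n = (4)·(-2)^n + (1/2)·1^n + (-3/2)·(-1)^n.
At n = 6: a_6 = 255.

255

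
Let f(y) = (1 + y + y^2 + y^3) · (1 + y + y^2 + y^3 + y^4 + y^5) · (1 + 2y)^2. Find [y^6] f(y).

(1 + y + y^2 + y^3) has coefficients 1,1,1,1 for degrees 0…3.
(1 + y + y^2 + y^3 + y^4 + y^5) has coefficients 1,1,1,1,1,1,0 for degrees 0…6.
Finally multiplying by (1 + 2y)^2, the product of all factors after the first has coefficients 1,5,9,9,9,9,8 for degrees 0…6.
[y^6] = 1·8 + 1·9 + 1·9 + 1·9 = 35.

35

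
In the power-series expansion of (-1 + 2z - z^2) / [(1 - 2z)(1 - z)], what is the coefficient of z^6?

The denominator gives the recurrence a_n = 3a_(n−1) − 2a_(n−2) for n ≥ 3; the numerator fixes a_0 = -1, a_1 = -1, a_2 = -2.
Iterating: -1, -1, -2, -4, -8, -16, -32, so a_6 = -32.

-32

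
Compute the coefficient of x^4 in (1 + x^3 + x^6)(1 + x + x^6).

(1 + x^3 + x^6) has coefficients 1,0,0,1,0 for degrees 0…4.
(1 + x + x^6) has coefficients 1,1,0,0,0 for degrees 0…4.
[x^4] = 1·0 + 1·1 = 1.

1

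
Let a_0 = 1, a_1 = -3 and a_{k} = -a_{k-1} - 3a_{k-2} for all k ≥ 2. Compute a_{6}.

45

The ordinary generating function has denominator 1 + z + 3z^2.
Iterating the recurrence: a_0,…,a_{6} = 1, -3, 0, 9, -9, -18, 45.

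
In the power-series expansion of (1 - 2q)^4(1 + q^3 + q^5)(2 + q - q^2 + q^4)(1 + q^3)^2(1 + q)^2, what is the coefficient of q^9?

220

(1 - 2q)^4 has coefficients 1,-8,24,-32,16 for degrees 0…4.
(1 + q^3 + q^5) has coefficients 1,0,0,1,0,1,0,0,0,0 for degrees 0…9.
Multiplying by (2 + q - q^2 + q^4) gives running coefficients 2,1,-1,2,2,1,1,0,0,1 for degrees 0…9.
Multiplying by (1 + q^3)^2 gives running coefficients 2,1,-1,6,4,-1,7,5,1,5 for degrees 0…9.
Finally multiplying by (1 + q)^2, the product of all factors after the first has coefficients 2,5,3,5,15,13,9,18,18,12 for degrees 0…9.
[q^9] = 1·12 − 8·18 + 24·18 − 32·9 + 16·13 = 220.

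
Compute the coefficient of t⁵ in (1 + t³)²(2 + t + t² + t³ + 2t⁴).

2

(1 + t³)² has coefficients 1,0,0,2,0,0 for degrees 0…5.
(2 + t + t² + t³ + 2t⁴) has coefficients 2,1,1,1,2,0 for degrees 0…5.
[t⁵] = 1·0 + 2·1 = 2.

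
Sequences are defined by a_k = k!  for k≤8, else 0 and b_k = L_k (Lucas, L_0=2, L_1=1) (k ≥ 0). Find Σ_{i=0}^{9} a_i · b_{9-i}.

59713

The convolution is the x^9 coefficient of A(x)B(x).
Σ = 1·76 + 1·47 + 2·29 + 6·18 + 24·11 + 120·7 + 720·4 + 5040·3 + 40320·1 + 0·2 = 59713.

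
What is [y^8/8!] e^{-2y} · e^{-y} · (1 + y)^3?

-5103

The EGF product rule gives c_8 = Σ_{k_1+k_2+k_3=8} C(8; k_1,k_2,k_3) · ∏ g_i(k_i), where e^{-2y} gives (-2)^k; e^{-y} gives (-1)^k; (1+y)^3 gives the falling factorial (3)_k.
g_1(k) for k = 0…8: 1, -2, 4, -8, 16, -32, 64, -128, 256.
g_2(k) for k = 0…8: 1, -1, 1, -1, 1, -1, 1, -1, 1.
g_3(k) for k = 0…8: 1, 3, 6, 6, 0, 0, 0, 0, 0.
First combine the last two factors: h(k) = Σ_j C(k,j)·g_2(j)·g_3(k−j) for k = 0…8: 1, 2, 1, -4, 1, 14, -47, 104, -191.
c_8 = Σ_k C(8,k)·g_1(k)·h(8−k) = 1·1·(-191) + 8·(-2)·104 + 28·4·(-47) + 56·(-8)·14 + 70·16·1 + 56·(-32)·(-4) + 28·64·1 + 8·(-128)·2 + 1·256·1 = −191 − 1664 − 5264 − 6272 + 1120 + 7168 + 1792 − 2048 + 256 = -5103.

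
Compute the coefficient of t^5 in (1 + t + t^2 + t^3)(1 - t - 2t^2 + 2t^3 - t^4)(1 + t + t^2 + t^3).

-5

(1 + t + t^2 + t^3) has coefficients 1,1,1,1 for degrees 0…3.
(1 - t - 2t^2 + 2t^3 - t^4) has coefficients 1,-1,-2,2,-1,0 for degrees 0…5.
Finally multiplying by (1 + t + t^2 + t^3), the product of all factors after the first has coefficients 1,0,-2,0,-2,-1 for degrees 0…5.
[t^5] = 1·(-1) + 1·(-2) + 1·0 + 1·(-2) = -5.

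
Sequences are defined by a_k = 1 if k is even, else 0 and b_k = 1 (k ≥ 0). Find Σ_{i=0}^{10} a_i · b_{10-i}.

The convolution is the t^10 coefficient of A(t)B(t).
Σ = 1·1 + 0·1 + 1·1 + 0·1 + 1·1 + 0·1 + 1·1 + 0·1 + 1·1 + 0·1 + 1·1 = 6.

6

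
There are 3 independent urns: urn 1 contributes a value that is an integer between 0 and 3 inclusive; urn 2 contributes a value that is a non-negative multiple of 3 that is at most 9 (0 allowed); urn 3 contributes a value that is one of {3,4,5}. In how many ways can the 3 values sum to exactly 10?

4

The generating function for the choices is (1 + y + y^2 + y^3)·(1 + y^3 + y^6 + y^9)·(y^3 + y^4 + y^5); the count is [y^10].
(1 + y + y^2 + y^3) has coefficients 1,1,1,1 for degrees 0…3.
(1 + y^3 + y^6 + y^9) has coefficients 1,0,0,1,0,0,1,0,0,1,0 for degrees 0…10.
Finally multiplying by (y^3 + y^4 + y^5), the product of all factors after the first has coefficients 0,0,0,1,1,1,1,1,1,1,1 for degrees 0…10.
[y^10] = 1·1 + 1·1 + 1·1 + 1·1 = 4.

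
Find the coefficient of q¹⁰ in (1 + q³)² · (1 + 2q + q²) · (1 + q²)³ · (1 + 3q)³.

(1 + q³)² has coefficients 1,0,0,2,0,0,1 for degrees 0…6.
(1 + 2q + q²) has coefficients 1,2,1,0,0,0,0,0,0,0,0 for degrees 0…10.
Multiplying by (1 + q²)³ gives running coefficients 1,2,4,6,6,6,4,2,1,0,0 for degrees 0…10.
Finally multiplying by (1 + 3q)³, the product of all factors after the first has coefficients 1,11,49,123,222,330,382,362,289,171,81 for degrees 0…10.
[q¹⁰] = 1·81 + 2·362 + 1·222 = 1027.

1027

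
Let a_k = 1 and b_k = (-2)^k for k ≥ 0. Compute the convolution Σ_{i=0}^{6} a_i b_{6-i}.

43

The convolution is the x^6 coefficient of A(x)B(x).
Σ = 1·64 + 1·(-32) + 1·16 + 1·(-8) + 1·4 + 1·(-2) + 1·1 = 43.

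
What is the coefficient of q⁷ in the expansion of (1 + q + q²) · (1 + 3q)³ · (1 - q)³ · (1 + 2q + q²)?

80

(1 + q + q²) has coefficients 1,1,1 for degrees 0…2.
(1 + 3q)³ has coefficients 1,9,27,27,0,0,0,0 for degrees 0…7.
Multiplying by (1 - q)³ gives running coefficients 1,6,3,-28,-9,54,-27,0 for degrees 0…7.
Finally multiplying by (1 + 2q + q²), the product of all factors after the first has coefficients 1,8,16,-16,-62,8,72,0 for degrees 0…7.
[q⁷] = 1·0 + 1·72 + 1·8 = 80.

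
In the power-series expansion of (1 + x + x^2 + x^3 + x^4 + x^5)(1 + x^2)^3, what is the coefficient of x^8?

(1 + x + x^2 + x^3 + x^4 + x^5) has coefficients 1,1,1,1,1,1 for degrees 0…5.
(1 + x^2)^3 has coefficients 1,0,3,0,3,0,1,0,0 for degrees 0…8.
[x^8] = 1·0 + 1·0 + 1·1 + 1·0 + 1·3 + 1·0 = 4.

4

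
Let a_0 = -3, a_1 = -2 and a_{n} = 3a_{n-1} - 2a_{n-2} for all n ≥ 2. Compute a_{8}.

252

The ordinary generating function has denominator 1 - 3q + 2q^2.
Iterating the recurrence: a_0,…,a_{8} = -3, -2, 0, 4, 12, 28, 60, 124, 252.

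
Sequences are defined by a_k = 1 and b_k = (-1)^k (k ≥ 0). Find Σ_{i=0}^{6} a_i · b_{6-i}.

1

Write out a_i and b_{6-i} for i = 0,…,6 and sum the products.
Σ = 1·1 + 1·(-1) + 1·1 + 1·(-1) + 1·1 + 1·(-1) + 1·1 = 1.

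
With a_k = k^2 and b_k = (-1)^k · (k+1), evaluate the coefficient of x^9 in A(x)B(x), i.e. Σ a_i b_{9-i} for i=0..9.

25

Write out a_i and b_{9-i} for i = 0,…,9 and sum the products.
Σ = 0·(-10) + 1·9 + 4·(-8) + 9·7 + 16·(-6) + 25·5 + 36·(-4) + 49·3 + 64·(-2) + 81·1 = 25.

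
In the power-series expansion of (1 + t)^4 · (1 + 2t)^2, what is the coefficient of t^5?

20

(1 + t)^4 has coefficients 1,4,6,4,1 for degrees 0…4.
(1 + 2t)^2 has coefficients 1,4,4,0,0,0 for degrees 0…5.
[t^5] = 1·0 + 4·0 + 6·0 + 4·4 + 1·4 = 20.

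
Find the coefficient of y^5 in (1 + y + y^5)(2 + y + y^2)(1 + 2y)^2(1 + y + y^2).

39

(1 + y + y^5) has coefficients 1,1,0,0,0,1 for degrees 0…5.
(2 + y + y^2) has coefficients 2,1,1,0,0,0 for degrees 0…5.
Multiplying by (1 + 2y)^2 gives running coefficients 2,9,13,8,4,0 for degrees 0…5.
Finally multiplying by (1 + y + y^2), the product of all factors after the first has coefficients 2,11,24,30,25,12 for degrees 0…5.
[y^5] = 1·12 + 1·25 + 1·2 = 39.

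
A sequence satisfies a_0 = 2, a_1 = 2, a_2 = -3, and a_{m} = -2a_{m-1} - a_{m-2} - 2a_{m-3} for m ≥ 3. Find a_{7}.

24

The ordinary generating function has denominator 1 + 2y + y^2 + 2y^3.
Iterating the recurrence: a_0,…,a_{7} = 2, 2, -3, 0, -1, 8, -15, 24.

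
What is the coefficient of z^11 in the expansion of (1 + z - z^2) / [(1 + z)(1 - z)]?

The denominator gives the recurrence a_n = a_(n−2) for n ≥ 3; the numerator fixes a_0 = 1, a_1 = 1, a_2 = 0.
Iterating: 1, 1, 0, 1, 0, 1, 0, 1, 0, 1, 0, 1, so a_11 = 1.

1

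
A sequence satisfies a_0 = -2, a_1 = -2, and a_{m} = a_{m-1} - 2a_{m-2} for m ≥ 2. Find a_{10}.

-46

The ordinary generating function has denominator 1 - x + 2x^2.
Iterating the recurrence: a_0,…,a_{10} = -2, -2, 2, 6, 2, -10, -14, 6, 34, 22, -46.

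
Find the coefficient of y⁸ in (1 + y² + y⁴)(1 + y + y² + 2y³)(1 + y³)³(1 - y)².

(1 + y² + y⁴) has coefficients 1,0,1,0,1 for degrees 0…4.
(1 + y + y² + 2y³) has coefficients 1,1,1,2,0,0,0,0,0 for degrees 0…8.
Multiplying by (1 + y³)³ gives running coefficients 1,1,1,5,3,3,9,3,3 for degrees 0…8.
Finally multiplying by (1 - y)², the product of all factors after the first has coefficients 1,-1,0,4,-6,2,6,-12,6 for degrees 0…8.
[y⁸] = 1·6 + 1·6 + 1·(-6) = 6.

6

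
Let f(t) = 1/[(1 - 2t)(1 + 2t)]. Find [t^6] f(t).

Partial fractions give a closed form: a_n = (1/2)·2^n + (1/2)·(-2)^n.
At n = 6: a_6 = 64.

64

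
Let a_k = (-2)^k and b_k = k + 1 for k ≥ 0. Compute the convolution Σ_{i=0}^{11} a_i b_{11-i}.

Write out a_i and b_{11-i} for i = 0,…,11 and sum the products.
Σ = 1·12 − 2·11 + 4·10 − 8·9 + 16·8 − 32·7 + 64·6 − 128·5 + 256·4 − 512·3 + 1024·2 − 2048·1 = -906.

-906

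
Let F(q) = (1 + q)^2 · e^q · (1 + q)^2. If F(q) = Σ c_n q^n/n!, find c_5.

501

The EGF product rule gives c_5 = Σ_{k_1+k_2+k_3=5} C(5; k_1,k_2,k_3) · ∏ g_i(k_i), where (1+q)^2 gives the falling factorial (2)_k; e^q gives (1)^k; (1+q)^2 gives the falling factorial (2)_k.
g_1(k) for k = 0…5: 1, 2, 2, 0, 0, 0.
g_2(k) for k = 0…5: 1, 1, 1, 1, 1, 1.
g_3(k) for k = 0…5: 1, 2, 2, 0, 0, 0.
First combine the last two factors: h(k) = Σ_j C(k,j)·g_2(j)·g_3(k−j) for k = 0…5: 1, 3, 7, 13, 21, 31.
c_5 = Σ_k C(5,k)·g_1(k)·h(5−k) = 1·1·31 + 5·2·21 + 10·2·13 = 31 + 210 + 260 = 501.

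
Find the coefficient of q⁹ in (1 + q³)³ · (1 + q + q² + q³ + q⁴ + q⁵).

(1 + q³)³ has coefficients 1,0,0,3,0,0,3,0,0,1 for degrees 0…9.
(1 + q + q² + q³ + q⁴ + q⁵) has coefficients 1,1,1,1,1,1,0,0,0,0 for degrees 0…9.
[q⁹] = 1·0 + 3·0 + 3·1 + 1·1 = 4.

4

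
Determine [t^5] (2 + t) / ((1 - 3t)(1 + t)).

Partial fractions give a closed form: a_n = (7/4)·3^n + (1/4)·(-1)^n.
At n = 5: a_5 = 425.

425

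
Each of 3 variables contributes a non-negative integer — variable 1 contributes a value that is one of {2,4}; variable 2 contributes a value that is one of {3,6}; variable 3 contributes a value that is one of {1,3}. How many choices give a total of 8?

2

The generating function for the choices is (q² + q⁴)·(q³ + q⁶)·(q + q³); the count is [q⁸].
(q² + q⁴) has coefficients 0,0,1,0,1 for degrees 0…4.
(q³ + q⁶) has coefficients 0,0,0,1,0,0,1,0,0 for degrees 0…8.
Finally multiplying by (q + q³), the product of all factors after the first has coefficients 0,0,0,0,1,0,1,1,0 for degrees 0…8.
[q⁸] = 1·1 + 1·1 = 2.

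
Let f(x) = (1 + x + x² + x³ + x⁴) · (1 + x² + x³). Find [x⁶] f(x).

(1 + x + x² + x³ + x⁴) has coefficients 1,1,1,1,1 for degrees 0…4.
(1 + x² + x³) has coefficients 1,0,1,1,0,0,0 for degrees 0…6.
[x⁶] = 1·0 + 1·0 + 1·0 + 1·1 + 1·1 = 2.

2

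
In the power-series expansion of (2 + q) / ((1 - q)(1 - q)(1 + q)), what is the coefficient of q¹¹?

18

The denominator gives the recurrence a_n = a_(n−1) + a_(n−2) − a_(n−3) for n ≥ 3; the numerator fixes a_0 = 2, a_1 = 3, a_2 = 5.
Iterating: 2, 3, 5, 6, 8, 9, 11, 12, 14, 15, 17, 18, so a_11 = 18.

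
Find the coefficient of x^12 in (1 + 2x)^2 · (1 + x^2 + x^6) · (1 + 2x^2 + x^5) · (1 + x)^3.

(1 + 2x)^2 has coefficients 1,4,4 for degrees 0…2.
(1 + x^2 + x^6) has coefficients 1,0,1,0,0,0,1,0,0,0,0,0,0 for degrees 0…12.
Multiplying by (1 + 2x^2 + x^5) gives running coefficients 1,0,3,0,2,1,1,1,2,0,0,1,0 for degrees 0…12.
Finally multiplying by (1 + x)^3, the product of all factors after the first has coefficients 1,3,6,10,11,10,10,9,9,10,7,3,3 for degrees 0…12.
[x^12] = 1·3 + 4·3 + 4·7 = 43.

43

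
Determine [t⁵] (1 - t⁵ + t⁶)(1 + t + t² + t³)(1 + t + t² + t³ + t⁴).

2

(1 - t⁵ + t⁶) has coefficients 1,0,0,0,0,-1 for degrees 0…5.
(1 + t + t² + t³) has coefficients 1,1,1,1,0,0 for degrees 0…5.
Finally multiplying by (1 + t + t² + t³ + t⁴), the product of all factors after the first has coefficients 1,2,3,4,4,3 for degrees 0…5.
[t⁵] = 1·3 − 1·1 = 2.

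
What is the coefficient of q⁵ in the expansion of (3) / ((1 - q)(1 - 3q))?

1092

Partial fractions give a closed form: a_n = (-3/2)·1^n + (9/2)·3^n.
At n = 5: a_5 = 1092.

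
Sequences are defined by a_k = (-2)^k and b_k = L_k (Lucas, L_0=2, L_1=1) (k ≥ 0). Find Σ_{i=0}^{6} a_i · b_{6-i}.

136

The convolution is the x^6 coefficient of A(x)B(x).
Σ = 1·18 − 2·11 + 4·7 − 8·4 + 16·3 − 32·1 + 64·2 = 136.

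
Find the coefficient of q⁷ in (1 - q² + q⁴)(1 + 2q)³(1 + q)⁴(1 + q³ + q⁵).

131

(1 - q² + q⁴) has coefficients 1,0,-1,0,1 for degrees 0…4.
(1 + 2q)³ has coefficients 1,6,12,8,0,0,0,0 for degrees 0…7.
Multiplying by (1 + q)⁴ gives running coefficients 1,10,42,96,129,102,44,8 for degrees 0…7.
Finally multiplying by (1 + q³ + q⁵), the product of all factors after the first has coefficients 1,10,42,97,139,145,150,179 for degrees 0…7.
[q⁷] = 1·179 − 1·145 + 1·97 = 131.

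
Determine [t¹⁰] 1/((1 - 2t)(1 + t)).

Partial fractions give a closed form: a_n = (2/3)·2^n + (1/3)·(-1)^n.
At n = 10: a_10 = 683.

683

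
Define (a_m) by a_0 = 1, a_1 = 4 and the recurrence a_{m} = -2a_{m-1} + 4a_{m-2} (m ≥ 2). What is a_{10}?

-77824

The ordinary generating function has denominator 1 + 2x - 4x^2.
Iterating the recurrence: a_0,…,a_{10} = 1, 4, -4, 24, -64, 224, -704, 2304, -7424, 24064, -77824.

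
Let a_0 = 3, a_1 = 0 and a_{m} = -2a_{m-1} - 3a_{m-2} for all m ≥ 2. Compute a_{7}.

-90

The ordinary generating function has denominator 1 + 2t + 3t^2.
Iterating the recurrence: a_0,…,a_{7} = 3, 0, -9, 18, -9, -36, 99, -90.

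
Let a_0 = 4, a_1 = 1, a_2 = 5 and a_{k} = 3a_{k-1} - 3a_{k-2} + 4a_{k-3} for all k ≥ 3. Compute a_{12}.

79318

The ordinary generating function has denominator 1 - 3x + 3x^2 - 4x^3.
Iterating the recurrence: a_0,…,a_{12} = 4, 1, 5, 28, 73, 155, 358, 901, 2249, 5476, 13285, 32423, 79318.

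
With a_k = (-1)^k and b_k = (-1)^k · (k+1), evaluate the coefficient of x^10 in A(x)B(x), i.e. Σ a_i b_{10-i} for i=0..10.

This is [x^10] in the product of the two ordinary generating functions.
Σ = 1·11 − 1·(-10) + 1·9 − 1·(-8) + 1·7 − 1·(-6) + 1·5 − 1·(-4) + 1·3 − 1·(-2) + 1·1 = 66.

66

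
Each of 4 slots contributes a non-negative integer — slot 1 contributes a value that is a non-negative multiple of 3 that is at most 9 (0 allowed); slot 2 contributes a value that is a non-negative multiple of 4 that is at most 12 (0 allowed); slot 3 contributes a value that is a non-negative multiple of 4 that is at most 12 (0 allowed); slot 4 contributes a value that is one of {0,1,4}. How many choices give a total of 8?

7

The generating function for the choices is (1 + t^3 + t^6 + t^9)·(1 + t^4 + t^8 + t^12)·(1 + t^4 + t^8 + t^12)·(1 + t + t^4); the count is [t^8].
(1 + t^3 + t^6 + t^9) has coefficients 1,0,0,1,0,0,1,0,0 for degrees 0…8.
(1 + t^4 + t^8 + t^12) has coefficients 1,0,0,0,1,0,0,0,1 for degrees 0…8.
Multiplying by (1 + t^4 + t^8 + t^12) gives running coefficients 1,0,0,0,2,0,0,0,3 for degrees 0…8.
Finally multiplying by (1 + t + t^4), the product of all factors after the first has coefficients 1,1,0,0,3,2,0,0,5 for degrees 0…8.
[t^8] = 1·5 + 1·2 + 1·0 = 7.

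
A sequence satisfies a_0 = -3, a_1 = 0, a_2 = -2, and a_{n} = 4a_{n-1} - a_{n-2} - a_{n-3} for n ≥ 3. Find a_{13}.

The ordinary generating function has denominator 1 - 4t + t^2 + t^3.
Iterating the recurrence: a_0,…,a_{13} = -3, 0, -2, -5, -18, -65, -237, -865, -3158, -11530, -42097, -153700, -561173, -2048895.

-2048895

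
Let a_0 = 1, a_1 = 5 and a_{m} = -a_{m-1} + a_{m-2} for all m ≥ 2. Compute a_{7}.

57

The ordinary generating function has denominator 1 + x - x^2.
Iterating the recurrence: a_0,…,a_{7} = 1, 5, -4, 9, -13, 22, -35, 57.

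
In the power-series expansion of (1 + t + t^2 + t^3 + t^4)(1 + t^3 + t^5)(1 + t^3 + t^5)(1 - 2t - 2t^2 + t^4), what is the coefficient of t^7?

-10

(1 + t + t^2 + t^3 + t^4) has coefficients 1,1,1,1,1 for degrees 0…4.
(1 + t^3 + t^5) has coefficients 1,0,0,1,0,1,0,0 for degrees 0…7.
Multiplying by (1 + t^3 + t^5) gives running coefficients 1,0,0,2,0,2,1,0 for degrees 0…7.
Finally multiplying by (1 - 2t - 2t^2 + t^4), the product of all factors after the first has coefficients 1,-2,-2,2,-3,-2,-3,-4 for degrees 0…7.
[t^7] = 1·(-4) + 1·(-3) + 1·(-2) + 1·(-3) + 1·2 = -10.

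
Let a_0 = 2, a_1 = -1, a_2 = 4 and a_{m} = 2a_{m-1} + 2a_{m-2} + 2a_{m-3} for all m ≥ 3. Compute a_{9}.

5768

The ordinary generating function has denominator 1 - 2x - 2x^2 - 2x^3.
Iterating the recurrence: a_0,…,a_{9} = 2, -1, 4, 10, 26, 80, 232, 676, 1976, 5768.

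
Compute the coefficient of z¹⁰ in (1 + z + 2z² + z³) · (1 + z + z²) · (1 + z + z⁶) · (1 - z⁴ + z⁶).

(1 + z + 2z² + z³) has coefficients 1,1,2,1 for degrees 0…3.
(1 + z + z²) has coefficients 1,1,1,0,0,0,0,0,0,0,0 for degrees 0…10.
Multiplying by (1 + z + z⁶) gives running coefficients 1,2,2,1,0,0,1,1,1,0,0 for degrees 0…10.
Finally multiplying by (1 - z⁴ + z⁶), the product of all factors after the first has coefficients 1,2,2,1,-1,-2,0,2,3,1,-1 for degrees 0…10.
[z¹⁰] = 1·(-1) + 1·1 + 2·3 + 1·2 = 8.

8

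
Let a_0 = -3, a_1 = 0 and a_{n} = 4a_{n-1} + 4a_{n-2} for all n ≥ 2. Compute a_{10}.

The ordinary generating function has denominator 1 - 4x - 4x^2.
Iterating the recurrence: a_0,…,a_{10} = -3, 0, -12, -48, -240, -1152, -5568, -26880, -129792, -626688, -3025920.

-3025920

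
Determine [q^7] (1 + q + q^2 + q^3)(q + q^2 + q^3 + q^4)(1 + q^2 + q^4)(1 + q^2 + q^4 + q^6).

(1 + q + q^2 + q^3) has coefficients 1,1,1,1 for degrees 0…3.
(q + q^2 + q^3 + q^4) has coefficients 0,1,1,1,1,0,0,0 for degrees 0…7.
Multiplying by (1 + q^2 + q^4) gives running coefficients 0,1,1,2,2,2,2,1 for degrees 0…7.
Finally multiplying by (1 + q^2 + q^4 + q^6), the product of all factors after the first has coefficients 0,1,1,3,3,5,5,6 for degrees 0…7.
[q^7] = 1·6 + 1·5 + 1·5 + 1·3 = 19.

19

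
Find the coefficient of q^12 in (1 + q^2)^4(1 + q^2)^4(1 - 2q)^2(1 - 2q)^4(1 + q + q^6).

(1 + q^2)^4 has coefficients 1,0,4,0,6,0,4,0,1 for degrees 0…8.
(1 + q^2)^4 has coefficients 1,0,4,0,6,0,4,0,1,0,0,0,0 for degrees 0…12.
Multiplying by (1 - 2q)^2 gives running coefficients 1,-4,8,-16,22,-24,28,-16,17,-4,4,0,0 for degrees 0…12.
Multiplying by (1 - 2q)^4 gives running coefficients 1,-12,64,-208,486,-904,1388,-1776,1937,-1804,1404,-928,496 for degrees 0…12.
Finally multiplying by (1 + q + q^6), the product of all factors after the first has coefficients 1,-11,52,-144,278,-418,485,-400,225,-75,86,-428,956 for degrees 0…12.
[q^12] = 1·956 + 4·86 + 6·225 + 4·485 + 1·278 = 4868.

4868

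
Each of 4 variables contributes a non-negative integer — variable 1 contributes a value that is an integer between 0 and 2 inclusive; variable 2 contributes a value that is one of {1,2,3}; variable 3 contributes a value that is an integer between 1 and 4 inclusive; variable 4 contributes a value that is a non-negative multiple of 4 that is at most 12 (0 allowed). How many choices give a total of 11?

The generating function for the choices is (1 + y + y^2)·(y + y^2 + y^3)·(y + y^2 + y^3 + y^4)·(1 + y^4 + y^8 + y^12); the count is [y^11].
(1 + y + y^2) has coefficients 1,1,1 for degrees 0…2.
(y + y^2 + y^3) has coefficients 0,1,1,1,0,0,0,0,0,0,0,0 for degrees 0…11.
Multiplying by (y + y^2 + y^3 + y^4) gives running coefficients 0,0,1,2,3,3,2,1,0,0,0,0 for degrees 0…11.
Finally multiplying by (1 + y^4 + y^8 + y^12), the product of all factors after the first has coefficients 0,0,1,2,3,3,3,3,3,3,3,3 for degrees 0…11.
[y^11] = 1·3 + 1·3 + 1·3 = 9.

9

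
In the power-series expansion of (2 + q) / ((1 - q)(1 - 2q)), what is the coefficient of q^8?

The denominator gives the recurrence a_n = 3a_(n−1) − 2a_(n−2) for n ≥ 2; the numerator fixes a_0 = 2, a_1 = 7.
Iterating: 2, 7, 17, 37, 77, 157, 317, 637, 1277, so a_8 = 1277.

1277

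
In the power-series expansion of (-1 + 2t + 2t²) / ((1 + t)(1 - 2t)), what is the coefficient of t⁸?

85

The denominator gives the recurrence a_n = a_(n−1) + 2a_(n−2) for n ≥ 3; the numerator fixes a_0 = -1, a_1 = 1, a_2 = 1.
Iterating: -1, 1, 1, 3, 5, 11, 21, 43, 85, so a_8 = 85.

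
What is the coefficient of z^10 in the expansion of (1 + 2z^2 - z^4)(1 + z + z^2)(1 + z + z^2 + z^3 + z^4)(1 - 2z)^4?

(1 + 2z^2 - z^4) has coefficients 1,0,2,0,-1 for degrees 0…4.
(1 + z + z^2) has coefficients 1,1,1,0,0,0,0,0,0,0,0 for degrees 0…10.
Multiplying by (1 + z + z^2 + z^3 + z^4) gives running coefficients 1,2,3,3,3,2,1,0,0,0,0 for degrees 0…10.
Finally multiplying by (1 - 2z)^4, the product of all factors after the first has coefficients 1,-6,11,-5,3,-14,9,-8,8,0,16 for degrees 0…10.
[z^10] = 1·16 + 2·8 − 1·9 = 23.

23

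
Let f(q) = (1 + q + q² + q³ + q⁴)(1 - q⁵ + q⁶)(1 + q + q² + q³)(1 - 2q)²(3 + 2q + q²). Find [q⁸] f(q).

26

(1 + q + q² + q³ + q⁴) has coefficients 1,1,1,1,1 for degrees 0…4.
(1 - q⁵ + q⁶) has coefficients 1,0,0,0,0,-1,1,0,0 for degrees 0…8.
Multiplying by (1 + q + q² + q³) gives running coefficients 1,1,1,1,0,-1,0,0,0 for degrees 0…8.
Multiplying by (1 - 2q)² gives running coefficients 1,-3,1,1,0,3,4,-4,0 for degrees 0…8.
Finally multiplying by (3 + 2q + q²), the product of all factors after the first has coefficients 3,-7,-2,2,3,10,18,-1,-4 for degrees 0…8.
[q⁸] = 1·(-4) + 1·(-1) + 1·18 + 1·10 + 1·3 = 26.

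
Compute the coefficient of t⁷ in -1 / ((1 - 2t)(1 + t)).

Partial fractions give a closed form: a_n = (-2/3)·2^n + (-1/3)·(-1)^n.
At n = 7: a_7 = -85.

-85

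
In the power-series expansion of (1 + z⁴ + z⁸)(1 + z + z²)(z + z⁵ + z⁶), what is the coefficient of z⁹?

2

(1 + z⁴ + z⁸) has coefficients 1,0,0,0,1,0,0,0,1 for degrees 0…8.
(1 + z + z²) has coefficients 1,1,1,0,0,0,0,0,0,0 for degrees 0…9.
Finally multiplying by (z + z⁵ + z⁶), the product of all factors after the first has coefficients 0,1,1,1,0,1,2,2,1,0 for degrees 0…9.
[z⁹] = 1·0 + 1·1 + 1·1 = 2.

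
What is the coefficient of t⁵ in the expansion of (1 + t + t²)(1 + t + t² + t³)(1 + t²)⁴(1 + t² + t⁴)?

38

(1 + t + t²) has coefficients 1,1,1 for degrees 0…2.
(1 + t + t² + t³) has coefficients 1,1,1,1,0,0 for degrees 0…5.
Multiplying by (1 + t²)⁴ gives running coefficients 1,1,5,5,10,10 for degrees 0…5.
Finally multiplying by (1 + t² + t⁴), the product of all factors after the first has coefficients 1,1,6,6,16,16 for degrees 0…5.
[t⁵] = 1·16 + 1·16 + 1·6 = 38.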